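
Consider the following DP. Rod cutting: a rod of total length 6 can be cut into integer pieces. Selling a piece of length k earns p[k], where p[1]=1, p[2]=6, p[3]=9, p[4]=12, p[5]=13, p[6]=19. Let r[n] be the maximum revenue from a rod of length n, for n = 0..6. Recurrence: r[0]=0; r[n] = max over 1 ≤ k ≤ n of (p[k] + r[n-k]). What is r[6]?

   n    0    1    2    3    4    5    6
r[n]    0    1    6    9   12   15   19

19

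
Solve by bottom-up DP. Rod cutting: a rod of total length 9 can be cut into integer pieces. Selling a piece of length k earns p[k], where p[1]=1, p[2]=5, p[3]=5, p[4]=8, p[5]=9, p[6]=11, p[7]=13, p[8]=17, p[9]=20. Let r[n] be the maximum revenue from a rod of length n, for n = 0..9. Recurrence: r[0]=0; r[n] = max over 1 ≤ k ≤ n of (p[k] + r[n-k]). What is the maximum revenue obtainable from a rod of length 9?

21

   n    0    1    2    3    4    5    6    7    8    9
r[n]    0    1    5    6   10   11   15   16   20   21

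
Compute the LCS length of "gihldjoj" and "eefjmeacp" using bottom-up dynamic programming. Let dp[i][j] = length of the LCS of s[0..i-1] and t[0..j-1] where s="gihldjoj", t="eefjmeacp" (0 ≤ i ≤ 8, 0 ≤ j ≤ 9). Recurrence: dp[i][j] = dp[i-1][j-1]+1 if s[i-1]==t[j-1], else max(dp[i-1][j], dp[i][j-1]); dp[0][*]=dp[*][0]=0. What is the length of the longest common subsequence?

1

   ''  e  e  f  j  m  e  a  c  p
''  0  0  0  0  0  0  0  0  0  0
 g  0  0  0  0  0  0  0  0  0  0
 i  0  0  0  0  0  0  0  0  0  0
 h  0  0  0  0  0  0  0  0  0  0
 l  0  0  0  0  0  0  0  0  0  0
 d  0  0  0  0  0  0  0  0  0  0
 j  0  0  0  0  1  1  1  1  1  1
 o  0  0  0  0  1  1  1  1  1  1
 j  0  0  0  0  1  1  1  1  1  1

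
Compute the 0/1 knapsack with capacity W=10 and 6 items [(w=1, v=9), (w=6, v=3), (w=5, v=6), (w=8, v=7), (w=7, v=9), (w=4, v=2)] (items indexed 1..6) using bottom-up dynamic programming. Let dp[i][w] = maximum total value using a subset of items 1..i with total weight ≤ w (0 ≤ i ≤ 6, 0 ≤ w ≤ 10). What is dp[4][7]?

15

i\w   0   1   2   3   4   5   6   7   8   9  10
  0   0   0   0   0   0   0   0   0   0   0   0
  1   0   9   9   9   9   9   9   9   9   9   9
  2   0   9   9   9   9   9   9  12  12  12  12
  3   0   9   9   9   9   9  15  15  15  15  15
  4   0   9   9   9   9   9  15  15  15  16  16
  5   0   9   9   9   9   9  15  15  18  18  18
  6   0   9   9   9   9  11  15  15  18  18  18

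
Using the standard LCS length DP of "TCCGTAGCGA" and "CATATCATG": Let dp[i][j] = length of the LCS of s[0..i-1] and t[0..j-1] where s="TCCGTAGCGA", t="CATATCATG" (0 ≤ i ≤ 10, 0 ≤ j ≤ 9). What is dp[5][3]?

   ''  C  A  T  A  T  C  A  T  G
''  0  0  0  0  0  0  0  0  0  0
 T  0  0  0  1  1  1  1  1  1  1
 C  0  1  1  1  1  1  2  2  2  2
 C  0  1  1  1  1  1  2  2  2  2
 G  0  1  1  1  1  1  2  2  2  3
 T  0  1  1  2  2  2  2  2  3  3
 A  0  1  2  2  3  3  3  3  3  3
 G  0  1  2  2  3  3  3  3  3  4
 C  0  1  2  2  3  3  4  4  4  4
 G  0  1  2  2  3  3  4  4  4  5
 A  0  1  2  2  3  3  4  5  5  5

2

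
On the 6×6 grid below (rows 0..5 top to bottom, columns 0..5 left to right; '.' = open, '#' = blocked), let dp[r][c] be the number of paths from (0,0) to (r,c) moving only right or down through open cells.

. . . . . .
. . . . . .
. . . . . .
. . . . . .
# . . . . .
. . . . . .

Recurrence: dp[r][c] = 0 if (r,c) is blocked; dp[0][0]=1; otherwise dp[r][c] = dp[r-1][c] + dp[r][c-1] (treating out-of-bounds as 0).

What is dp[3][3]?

r\c   0   1   2   3   4   5
  0   1   1   1   1   1   1
  1   1   2   3   4   5   6
  2   1   3   6  10  15  21
  3   1   4  10  20  35  56
  4   0   4  14  34  69 125
  5   0   4  18  52 121 246

20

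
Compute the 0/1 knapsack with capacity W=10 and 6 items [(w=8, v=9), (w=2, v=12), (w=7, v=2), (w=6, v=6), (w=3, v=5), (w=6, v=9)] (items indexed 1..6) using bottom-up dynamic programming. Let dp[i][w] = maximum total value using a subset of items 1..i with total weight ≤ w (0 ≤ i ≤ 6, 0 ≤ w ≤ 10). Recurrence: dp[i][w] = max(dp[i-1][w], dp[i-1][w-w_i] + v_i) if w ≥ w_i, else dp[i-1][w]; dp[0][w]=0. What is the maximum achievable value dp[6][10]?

i\w   0   1   2   3   4   5   6   7   8   9  10
  0   0   0   0   0   0   0   0   0   0   0   0
  1   0   0   0   0   0   0   0   0   9   9   9
  2   0   0  12  12  12  12  12  12  12  12  21
  3   0   0  12  12  12  12  12  12  12  14  21
  4   0   0  12  12  12  12  12  12  18  18  21
  5   0   0  12  12  12  17  17  17  18  18  21
  6   0   0  12  12  12  17  17  17  21  21  21

21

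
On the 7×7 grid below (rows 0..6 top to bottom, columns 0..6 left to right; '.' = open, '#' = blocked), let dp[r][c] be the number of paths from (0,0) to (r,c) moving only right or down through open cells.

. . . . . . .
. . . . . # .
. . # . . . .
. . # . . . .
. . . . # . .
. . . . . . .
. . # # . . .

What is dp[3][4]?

r\c   0   1   2   3   4   5   6
  0   1   1   1   1   1   1   1
  1   1   2   3   4   5   0   1
  2   1   3   0   4   9   9  10
  3   1   4   0   4  13  22  32
  4   1   5   5   9   0  22  54
  5   1   6  11  20  20  42  96
  6   1   7   0   0  20  62 158

13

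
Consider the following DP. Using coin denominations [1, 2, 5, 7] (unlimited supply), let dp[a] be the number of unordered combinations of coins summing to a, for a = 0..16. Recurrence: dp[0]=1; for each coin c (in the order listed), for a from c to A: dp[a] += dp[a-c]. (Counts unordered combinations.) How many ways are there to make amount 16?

after  coin     0     1     2     3     4     5     6     7     8     9    10    11    12    13    14    15    16
          1     1     1     1     1     1     1     1     1     1     1     1     1     1     1     1     1     1
          2     1     1     2     2     3     3     4     4     5     5     6     6     7     7     8     8     9
          5     1     1     2     2     3     4     5     6     7     8    10    11    13    14    16    18    20
          7     1     1     2     2     3     4     5     7     8    10    12    14    17    19    23    26    30

30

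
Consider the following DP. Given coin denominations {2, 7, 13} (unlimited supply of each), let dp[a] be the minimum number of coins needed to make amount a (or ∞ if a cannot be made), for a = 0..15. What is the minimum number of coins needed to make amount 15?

 a  0  1  2  3  4  5  6  7  8  9 10 11 12 13 14 15
dp  0  -  1  -  2  -  3  1  4  2  5  3  6  1  2  2
(- denotes ∞ / unreachable)

2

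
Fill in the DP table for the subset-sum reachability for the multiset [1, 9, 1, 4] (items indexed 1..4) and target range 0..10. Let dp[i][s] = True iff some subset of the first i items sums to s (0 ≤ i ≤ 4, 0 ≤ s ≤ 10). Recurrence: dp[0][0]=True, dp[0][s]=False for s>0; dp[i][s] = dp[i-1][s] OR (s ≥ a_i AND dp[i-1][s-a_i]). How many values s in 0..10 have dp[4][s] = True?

i\s   0   1   2   3   4   5   6   7   8   9  10
  0   T   F   F   F   F   F   F   F   F   F   F
  1   T   T   F   F   F   F   F   F   F   F   F
  2   T   T   F   F   F   F   F   F   F   T   T
  3   T   T   T   F   F   F   F   F   F   T   T
  4   T   T   T   F   T   T   T   F   F   T   T

8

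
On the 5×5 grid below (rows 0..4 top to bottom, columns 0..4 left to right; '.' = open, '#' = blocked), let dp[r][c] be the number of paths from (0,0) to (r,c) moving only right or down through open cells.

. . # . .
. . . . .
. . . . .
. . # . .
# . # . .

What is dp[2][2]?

r\c   0   1   2   3   4
  0   1   1   0   0   0
  1   1   2   2   2   2
  2   1   3   5   7   9
  3   1   4   0   7  16
  4   0   4   0   7  23

5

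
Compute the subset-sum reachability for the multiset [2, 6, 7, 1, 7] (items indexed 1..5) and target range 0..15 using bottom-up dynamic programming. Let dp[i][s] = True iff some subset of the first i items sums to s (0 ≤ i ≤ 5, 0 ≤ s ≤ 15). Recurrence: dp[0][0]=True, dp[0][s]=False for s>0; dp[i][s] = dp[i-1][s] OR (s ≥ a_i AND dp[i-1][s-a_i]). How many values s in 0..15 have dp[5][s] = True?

i\s   0   1   2   3   4   5   6   7   8   9  10  11  12  13  14  15
  0   T   F   F   F   F   F   F   F   F   F   F   F   F   F   F   F
  1   T   F   T   F   F   F   F   F   F   F   F   F   F   F   F   F
  2   T   F   T   F   F   F   T   F   T   F   F   F   F   F   F   F
  3   T   F   T   F   F   F   T   T   T   T   F   F   F   T   F   T
  4   T   T   T   T   F   F   T   T   T   T   T   F   F   T   T   T
  5   T   T   T   T   F   F   T   T   T   T   T   F   F   T   T   T

12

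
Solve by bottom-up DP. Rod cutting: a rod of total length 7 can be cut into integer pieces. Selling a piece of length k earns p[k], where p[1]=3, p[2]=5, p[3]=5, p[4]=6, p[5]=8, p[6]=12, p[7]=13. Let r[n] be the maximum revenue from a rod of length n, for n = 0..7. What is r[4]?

12

   n    0    1    2    3    4    5    6    7
r[n]    0    3    6    9   12   15   18   21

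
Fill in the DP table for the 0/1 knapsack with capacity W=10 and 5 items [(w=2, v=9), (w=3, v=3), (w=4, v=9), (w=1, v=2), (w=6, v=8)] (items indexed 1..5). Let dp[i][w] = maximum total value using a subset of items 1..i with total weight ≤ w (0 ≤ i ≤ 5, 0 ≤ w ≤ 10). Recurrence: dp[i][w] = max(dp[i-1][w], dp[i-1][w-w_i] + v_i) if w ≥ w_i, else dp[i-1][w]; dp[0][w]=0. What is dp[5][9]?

21

i\w   0   1   2   3   4   5   6   7   8   9  10
  0   0   0   0   0   0   0   0   0   0   0   0
  1   0   0   9   9   9   9   9   9   9   9   9
  2   0   0   9   9   9  12  12  12  12  12  12
  3   0   0   9   9   9  12  18  18  18  21  21
  4   0   2   9  11  11  12  18  20  20  21  23
  5   0   2   9  11  11  12  18  20  20  21  23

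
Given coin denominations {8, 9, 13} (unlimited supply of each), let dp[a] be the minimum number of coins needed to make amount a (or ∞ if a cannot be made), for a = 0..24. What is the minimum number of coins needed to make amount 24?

3

 a  0  1  2  3  4  5  6  7  8  9 10 11 12 13 14 15 16 17 18 19 20 21 22 23 24
dp  0  -  -  -  -  -  -  -  1  1  -  -  -  1  -  -  2  2  2  -  -  2  2  -  3
(- denotes ∞ / unreachable)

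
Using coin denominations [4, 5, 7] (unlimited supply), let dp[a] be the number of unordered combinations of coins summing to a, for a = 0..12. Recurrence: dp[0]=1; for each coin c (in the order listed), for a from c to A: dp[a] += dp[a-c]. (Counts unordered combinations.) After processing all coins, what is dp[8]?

1

after  coin     0     1     2     3     4     5     6     7     8     9    10    11    12
          4     1     0     0     0     1     0     0     0     1     0     0     0     1
          5     1     0     0     0     1     1     0     0     1     1     1     0     1
          7     1     0     0     0     1     1     0     1     1     1     1     1     2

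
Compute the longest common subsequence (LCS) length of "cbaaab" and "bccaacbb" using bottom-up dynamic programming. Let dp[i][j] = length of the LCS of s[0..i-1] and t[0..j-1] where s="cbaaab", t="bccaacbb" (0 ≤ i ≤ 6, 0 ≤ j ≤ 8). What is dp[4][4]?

   ''  b  c  c  a  a  c  b  b
''  0  0  0  0  0  0  0  0  0
 c  0  0  1  1  1  1  1  1  1
 b  0  1  1  1  1  1  1  2  2
 a  0  1  1  1  2  2  2  2  2
 a  0  1  1  1  2  3  3  3  3
 a  0  1  1  1  2  3  3  3  3
 b  0  1  1  1  2  3  3  4  4

2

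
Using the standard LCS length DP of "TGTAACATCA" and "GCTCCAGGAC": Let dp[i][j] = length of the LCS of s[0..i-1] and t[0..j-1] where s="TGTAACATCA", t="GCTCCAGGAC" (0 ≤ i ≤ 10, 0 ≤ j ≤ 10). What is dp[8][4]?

3

   ''  G  C  T  C  C  A  G  G  A  C
''  0  0  0  0  0  0  0  0  0  0  0
 T  0  0  0  1  1  1  1  1  1  1  1
 G  0  1  1  1  1  1  1  2  2  2  2
 T  0  1  1  2  2  2  2  2  2  2  2
 A  0  1  1  2  2  2  3  3  3  3  3
 A  0  1  1  2  2  2  3  3  3  4  4
 C  0  1  2  2  3  3  3  3  3  4  5
 A  0  1  2  2  3  3  4  4  4  4  5
 T  0  1  2  3  3  3  4  4  4  4  5
 C  0  1  2  3  4  4  4  4  4  4  5
 A  0  1  2  3  4  4  5  5  5  5  5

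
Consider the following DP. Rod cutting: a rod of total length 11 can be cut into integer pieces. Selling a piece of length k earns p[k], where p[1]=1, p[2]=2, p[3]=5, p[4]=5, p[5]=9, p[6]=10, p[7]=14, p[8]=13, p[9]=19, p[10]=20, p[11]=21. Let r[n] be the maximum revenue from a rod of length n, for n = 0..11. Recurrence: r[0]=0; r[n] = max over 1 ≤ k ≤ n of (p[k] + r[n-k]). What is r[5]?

9

   n    0    1    2    3    4    5    6    7    8    9   10   11
r[n]    0    1    2    5    6    9   10   14   15   19   20   21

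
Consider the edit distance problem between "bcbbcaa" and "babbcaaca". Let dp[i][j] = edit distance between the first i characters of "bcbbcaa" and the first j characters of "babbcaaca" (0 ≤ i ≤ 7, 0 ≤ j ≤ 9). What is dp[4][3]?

   ''  b  a  b  b  c  a  a  c  a
''  0  1  2  3  4  5  6  7  8  9
 b  1  0  1  2  3  4  5  6  7  8
 c  2  1  1  2  3  3  4  5  6  7
 b  3  2  2  1  2  3  4  5  6  7
 b  4  3  3  2  1  2  3  4  5  6
 c  5  4  4  3  2  1  2  3  4  5
 a  6  5  4  4  3  2  1  2  3  4
 a  7  6  5  5  4  3  2  1  2  3

2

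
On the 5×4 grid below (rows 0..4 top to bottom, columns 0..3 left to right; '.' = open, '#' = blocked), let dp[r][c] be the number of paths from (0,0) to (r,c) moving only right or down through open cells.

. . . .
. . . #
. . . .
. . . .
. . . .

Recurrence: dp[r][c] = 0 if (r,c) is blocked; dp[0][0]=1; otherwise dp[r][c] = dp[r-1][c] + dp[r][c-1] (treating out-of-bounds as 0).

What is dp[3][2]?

r\c   0   1   2   3
  0   1   1   1   1
  1   1   2   3   0
  2   1   3   6   6
  3   1   4  10  16
  4   1   5  15  31

10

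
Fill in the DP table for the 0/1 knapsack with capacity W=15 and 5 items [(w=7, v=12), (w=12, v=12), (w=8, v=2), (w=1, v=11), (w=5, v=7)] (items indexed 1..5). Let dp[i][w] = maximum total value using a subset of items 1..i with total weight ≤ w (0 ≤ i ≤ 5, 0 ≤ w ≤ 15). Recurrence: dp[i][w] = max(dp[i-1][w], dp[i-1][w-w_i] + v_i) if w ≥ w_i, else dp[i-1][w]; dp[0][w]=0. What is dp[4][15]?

i\w   0   1   2   3   4   5   6   7   8   9  10  11  12  13  14  15
  0   0   0   0   0   0   0   0   0   0   0   0   0   0   0   0   0
  1   0   0   0   0   0   0   0  12  12  12  12  12  12  12  12  12
  2   0   0   0   0   0   0   0  12  12  12  12  12  12  12  12  12
  3   0   0   0   0   0   0   0  12  12  12  12  12  12  12  12  14
  4   0  11  11  11  11  11  11  12  23  23  23  23  23  23  23  23
  5   0  11  11  11  11  11  18  18  23  23  23  23  23  30  30  30

23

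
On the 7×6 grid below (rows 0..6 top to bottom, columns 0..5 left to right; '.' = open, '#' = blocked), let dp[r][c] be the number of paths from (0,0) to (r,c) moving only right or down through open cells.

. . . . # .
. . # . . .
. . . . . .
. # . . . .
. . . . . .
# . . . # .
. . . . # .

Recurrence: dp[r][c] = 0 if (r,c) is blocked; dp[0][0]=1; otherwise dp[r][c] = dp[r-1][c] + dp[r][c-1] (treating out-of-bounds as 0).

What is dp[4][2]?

r\c   0   1   2   3   4   5
  0   1   1   1   1   0   0
  1   1   2   0   1   1   1
  2   1   3   3   4   5   6
  3   1   0   3   7  12  18
  4   1   1   4  11  23  41
  5   0   1   5  16   0  41
  6   0   1   6  22   0  41

4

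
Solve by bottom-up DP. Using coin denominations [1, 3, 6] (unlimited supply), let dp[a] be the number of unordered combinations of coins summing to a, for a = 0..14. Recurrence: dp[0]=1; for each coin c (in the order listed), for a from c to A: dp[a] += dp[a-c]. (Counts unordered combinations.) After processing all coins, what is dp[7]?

4

after  coin     0     1     2     3     4     5     6     7     8     9    10    11    12    13    14
          1     1     1     1     1     1     1     1     1     1     1     1     1     1     1     1
          3     1     1     1     2     2     2     3     3     3     4     4     4     5     5     5
          6     1     1     1     2     2     2     4     4     4     6     6     6     9     9     9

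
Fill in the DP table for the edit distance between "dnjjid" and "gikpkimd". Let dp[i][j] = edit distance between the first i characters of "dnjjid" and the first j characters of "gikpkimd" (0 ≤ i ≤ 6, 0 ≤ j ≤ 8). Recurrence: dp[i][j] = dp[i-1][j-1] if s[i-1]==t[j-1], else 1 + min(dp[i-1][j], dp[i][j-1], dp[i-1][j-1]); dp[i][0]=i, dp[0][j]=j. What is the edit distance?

   ''  g  i  k  p  k  i  m  d
''  0  1  2  3  4  5  6  7  8
 d  1  1  2  3  4  5  6  7  7
 n  2  2  2  3  4  5  6  7  8
 j  3  3  3  3  4  5  6  7  8
 j  4  4  4  4  4  5  6  7  8
 i  5  5  4  5  5  5  5  6  7
 d  6  6  5  5  6  6  6  6  6

6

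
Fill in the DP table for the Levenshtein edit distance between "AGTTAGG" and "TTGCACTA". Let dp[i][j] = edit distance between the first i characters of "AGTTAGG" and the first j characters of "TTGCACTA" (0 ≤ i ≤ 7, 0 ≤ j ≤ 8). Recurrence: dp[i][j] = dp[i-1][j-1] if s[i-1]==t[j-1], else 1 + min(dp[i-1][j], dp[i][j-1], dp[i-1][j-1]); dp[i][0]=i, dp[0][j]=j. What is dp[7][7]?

6

   ''  T  T  G  C  A  C  T  A
''  0  1  2  3  4  5  6  7  8
 A  1  1  2  3  4  4  5  6  7
 G  2  2  2  2  3  4  5  6  7
 T  3  2  2  3  3  4  5  5  6
 T  4  3  2  3  4  4  5  5  6
 A  5  4  3  3  4  4  5  6  5
 G  6  5  4  3  4  5  5  6  6
 G  7  6  5  4  4  5  6  6  7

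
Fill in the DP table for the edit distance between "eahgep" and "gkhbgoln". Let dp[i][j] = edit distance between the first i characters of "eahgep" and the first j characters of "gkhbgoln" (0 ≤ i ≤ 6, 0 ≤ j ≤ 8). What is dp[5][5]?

4

   ''  g  k  h  b  g  o  l  n
''  0  1  2  3  4  5  6  7  8
 e  1  1  2  3  4  5  6  7  8
 a  2  2  2  3  4  5  6  7  8
 h  3  3  3  2  3  4  5  6  7
 g  4  3  4  3  3  3  4  5  6
 e  5  4  4  4  4  4  4  5  6
 p  6  5  5  5  5  5  5  5  6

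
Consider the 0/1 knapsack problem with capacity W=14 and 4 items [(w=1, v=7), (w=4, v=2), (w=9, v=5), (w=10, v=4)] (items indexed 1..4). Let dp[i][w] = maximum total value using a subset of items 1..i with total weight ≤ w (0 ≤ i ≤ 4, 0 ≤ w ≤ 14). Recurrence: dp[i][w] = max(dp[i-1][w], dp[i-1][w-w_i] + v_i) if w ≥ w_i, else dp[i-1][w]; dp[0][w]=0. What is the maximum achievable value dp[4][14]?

14

i\w   0   1   2   3   4   5   6   7   8   9  10  11  12  13  14
  0   0   0   0   0   0   0   0   0   0   0   0   0   0   0   0
  1   0   7   7   7   7   7   7   7   7   7   7   7   7   7   7
  2   0   7   7   7   7   9   9   9   9   9   9   9   9   9   9
  3   0   7   7   7   7   9   9   9   9   9  12  12  12  12  14
  4   0   7   7   7   7   9   9   9   9   9  12  12  12  12  14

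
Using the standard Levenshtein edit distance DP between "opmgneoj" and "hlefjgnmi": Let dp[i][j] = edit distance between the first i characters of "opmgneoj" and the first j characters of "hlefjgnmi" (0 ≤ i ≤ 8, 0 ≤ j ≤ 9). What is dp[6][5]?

   ''  h  l  e  f  j  g  n  m  i
''  0  1  2  3  4  5  6  7  8  9
 o  1  1  2  3  4  5  6  7  8  9
 p  2  2  2  3  4  5  6  7  8  9
 m  3  3  3  3  4  5  6  7  7  8
 g  4  4  4  4  4  5  5  6  7  8
 n  5  5  5  5  5  5  6  5  6  7
 e  6  6  6  5  6  6  6  6  6  7
 o  7  7  7  6  6  7  7  7  7  7
 j  8  8  8  7  7  6  7  8  8  8

6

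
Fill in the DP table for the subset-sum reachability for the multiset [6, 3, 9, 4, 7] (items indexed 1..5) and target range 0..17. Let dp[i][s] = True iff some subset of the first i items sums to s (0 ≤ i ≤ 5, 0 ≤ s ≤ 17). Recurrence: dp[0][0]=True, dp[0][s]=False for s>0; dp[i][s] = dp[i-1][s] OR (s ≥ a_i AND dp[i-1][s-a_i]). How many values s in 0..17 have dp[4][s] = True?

11

i\s   0   1   2   3   4   5   6   7   8   9  10  11  12  13  14  15  16  17
  0   T   F   F   F   F   F   F   F   F   F   F   F   F   F   F   F   F   F
  1   T   F   F   F   F   F   T   F   F   F   F   F   F   F   F   F   F   F
  2   T   F   F   T   F   F   T   F   F   T   F   F   F   F   F   F   F   F
  3   T   F   F   T   F   F   T   F   F   T   F   F   T   F   F   T   F   F
  4   T   F   F   T   T   F   T   T   F   T   T   F   T   T   F   T   T   F
  5   T   F   F   T   T   F   T   T   F   T   T   T   T   T   T   T   T   T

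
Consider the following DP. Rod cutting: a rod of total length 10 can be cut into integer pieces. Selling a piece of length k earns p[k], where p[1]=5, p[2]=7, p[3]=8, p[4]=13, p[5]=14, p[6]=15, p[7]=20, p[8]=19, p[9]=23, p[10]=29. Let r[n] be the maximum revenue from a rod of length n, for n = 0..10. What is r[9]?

45

   n    0    1    2    3    4    5    6    7    8    9   10
r[n]    0    5   10   15   20   25   30   35   40   45   50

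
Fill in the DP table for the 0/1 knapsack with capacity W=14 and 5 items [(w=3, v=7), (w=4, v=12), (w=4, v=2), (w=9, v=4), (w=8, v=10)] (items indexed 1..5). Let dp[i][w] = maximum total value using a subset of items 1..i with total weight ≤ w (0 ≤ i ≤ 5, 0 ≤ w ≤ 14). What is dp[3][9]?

19

i\w   0   1   2   3   4   5   6   7   8   9  10  11  12  13  14
  0   0   0   0   0   0   0   0   0   0   0   0   0   0   0   0
  1   0   0   0   7   7   7   7   7   7   7   7   7   7   7   7
  2   0   0   0   7  12  12  12  19  19  19  19  19  19  19  19
  3   0   0   0   7  12  12  12  19  19  19  19  21  21  21  21
  4   0   0   0   7  12  12  12  19  19  19  19  21  21  21  21
  5   0   0   0   7  12  12  12  19  19  19  19  21  22  22  22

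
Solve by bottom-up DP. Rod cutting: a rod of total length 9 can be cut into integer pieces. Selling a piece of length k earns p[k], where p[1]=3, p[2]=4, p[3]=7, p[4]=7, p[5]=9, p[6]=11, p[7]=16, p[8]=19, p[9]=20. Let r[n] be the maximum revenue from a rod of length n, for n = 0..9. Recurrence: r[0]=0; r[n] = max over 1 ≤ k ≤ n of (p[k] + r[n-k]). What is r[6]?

   n    0    1    2    3    4    5    6    7    8    9
r[n]    0    3    6    9   12   15   18   21   24   27

18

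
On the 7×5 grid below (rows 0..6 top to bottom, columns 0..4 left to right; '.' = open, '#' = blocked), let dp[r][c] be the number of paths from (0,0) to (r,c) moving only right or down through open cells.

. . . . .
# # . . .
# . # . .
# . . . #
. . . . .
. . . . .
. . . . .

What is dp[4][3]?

2

r\c   0   1   2   3   4
  0   1   1   1   1   1
  1   0   0   1   2   3
  2   0   0   0   2   5
  3   0   0   0   2   0
  4   0   0   0   2   2
  5   0   0   0   2   4
  6   0   0   0   2   6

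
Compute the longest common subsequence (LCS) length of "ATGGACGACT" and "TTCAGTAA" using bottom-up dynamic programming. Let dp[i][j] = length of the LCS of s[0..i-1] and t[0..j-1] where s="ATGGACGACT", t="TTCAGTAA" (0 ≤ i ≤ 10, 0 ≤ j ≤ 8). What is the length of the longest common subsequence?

   ''  T  T  C  A  G  T  A  A
''  0  0  0  0  0  0  0  0  0
 A  0  0  0  0  1  1  1  1  1
 T  0  1  1  1  1  1  2  2  2
 G  0  1  1  1  1  2  2  2  2
 G  0  1  1  1  1  2  2  2  2
 A  0  1  1  1  2  2  2  3  3
 C  0  1  1  2  2  2  2  3  3
 G  0  1  1  2  2  3  3  3  3
 A  0  1  1  2  3  3  3  4  4
 C  0  1  1  2  3  3  3  4  4
 T  0  1  2  2  3  3  4  4  4

4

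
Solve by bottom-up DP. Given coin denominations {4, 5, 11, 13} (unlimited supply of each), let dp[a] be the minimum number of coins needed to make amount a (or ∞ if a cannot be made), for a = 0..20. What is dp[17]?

2

 a  0  1  2  3  4  5  6  7  8  9 10 11 12 13 14 15 16 17 18 19 20
dp  0  -  -  -  1  1  -  -  2  2  2  1  3  1  3  2  2  2  2  3  3
(- denotes ∞ / unreachable)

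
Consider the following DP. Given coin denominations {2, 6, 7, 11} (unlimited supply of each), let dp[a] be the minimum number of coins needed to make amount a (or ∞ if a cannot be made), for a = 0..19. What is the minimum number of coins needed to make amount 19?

3

 a  0  1  2  3  4  5  6  7  8  9 10 11 12 13 14 15 16 17 18 19
dp  0  -  1  -  2  -  1  1  2  2  3  1  2  2  2  3  3  2  2  3
(- denotes ∞ / unreachable)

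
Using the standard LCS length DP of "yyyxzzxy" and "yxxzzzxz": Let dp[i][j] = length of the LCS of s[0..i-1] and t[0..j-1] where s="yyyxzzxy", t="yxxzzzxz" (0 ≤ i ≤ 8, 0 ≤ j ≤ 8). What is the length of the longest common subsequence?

5

   ''  y  x  x  z  z  z  x  z
''  0  0  0  0  0  0  0  0  0
 y  0  1  1  1  1  1  1  1  1
 y  0  1  1  1  1  1  1  1  1
 y  0  1  1  1  1  1  1  1  1
 x  0  1  2  2  2  2  2  2  2
 z  0  1  2  2  3  3  3  3  3
 z  0  1  2  2  3  4  4  4  4
 x  0  1  2  3  3  4  4  5  5
 y  0  1  2  3  3  4  4  5  5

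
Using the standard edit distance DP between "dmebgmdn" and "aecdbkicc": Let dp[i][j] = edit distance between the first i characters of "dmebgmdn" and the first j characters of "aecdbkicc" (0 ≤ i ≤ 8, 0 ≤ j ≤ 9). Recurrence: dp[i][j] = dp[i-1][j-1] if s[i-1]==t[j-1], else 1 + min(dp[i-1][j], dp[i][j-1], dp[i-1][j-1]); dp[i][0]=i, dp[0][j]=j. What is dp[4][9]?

8

   ''  a  e  c  d  b  k  i  c  c
''  0  1  2  3  4  5  6  7  8  9
 d  1  1  2  3  3  4  5  6  7  8
 m  2  2  2  3  4  4  5  6  7  8
 e  3  3  2  3  4  5  5  6  7  8
 b  4  4  3  3  4  4  5  6  7  8
 g  5  5  4  4  4  5  5  6  7  8
 m  6  6  5  5  5  5  6  6  7  8
 d  7  7  6  6  5  6  6  7  7  8
 n  8  8  7  7  6  6  7  7  8  8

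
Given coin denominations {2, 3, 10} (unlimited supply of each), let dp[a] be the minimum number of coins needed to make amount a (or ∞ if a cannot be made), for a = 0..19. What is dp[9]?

3

 a  0  1  2  3  4  5  6  7  8  9 10 11 12 13 14 15 16 17 18 19
dp  0  -  1  1  2  2  2  3  3  3  1  4  2  2  3  3  3  4  4  4
(- denotes ∞ / unreachable)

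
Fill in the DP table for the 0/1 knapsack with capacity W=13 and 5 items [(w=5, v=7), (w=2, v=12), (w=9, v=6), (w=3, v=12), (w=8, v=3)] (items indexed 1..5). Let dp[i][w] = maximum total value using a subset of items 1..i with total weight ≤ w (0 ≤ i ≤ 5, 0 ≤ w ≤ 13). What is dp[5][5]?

i\w   0   1   2   3   4   5   6   7   8   9  10  11  12  13
  0   0   0   0   0   0   0   0   0   0   0   0   0   0   0
  1   0   0   0   0   0   7   7   7   7   7   7   7   7   7
  2   0   0  12  12  12  12  12  19  19  19  19  19  19  19
  3   0   0  12  12  12  12  12  19  19  19  19  19  19  19
  4   0   0  12  12  12  24  24  24  24  24  31  31  31  31
  5   0   0  12  12  12  24  24  24  24  24  31  31  31  31

24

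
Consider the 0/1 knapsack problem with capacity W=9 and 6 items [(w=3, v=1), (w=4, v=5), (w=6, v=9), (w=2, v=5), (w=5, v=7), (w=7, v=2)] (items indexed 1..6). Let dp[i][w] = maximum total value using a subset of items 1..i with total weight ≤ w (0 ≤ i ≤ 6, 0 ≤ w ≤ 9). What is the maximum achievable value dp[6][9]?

14

i\w   0   1   2   3   4   5   6   7   8   9
  0   0   0   0   0   0   0   0   0   0   0
  1   0   0   0   1   1   1   1   1   1   1
  2   0   0   0   1   5   5   5   6   6   6
  3   0   0   0   1   5   5   9   9   9  10
  4   0   0   5   5   5   6  10  10  14  14
  5   0   0   5   5   5   7  10  12  14  14
  6   0   0   5   5   5   7  10  12  14  14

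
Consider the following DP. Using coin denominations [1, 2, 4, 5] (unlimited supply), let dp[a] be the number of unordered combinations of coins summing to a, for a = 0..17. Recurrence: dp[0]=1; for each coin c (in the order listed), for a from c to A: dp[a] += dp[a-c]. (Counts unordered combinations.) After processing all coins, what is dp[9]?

after  coin     0     1     2     3     4     5     6     7     8     9    10    11    12    13    14    15    16    17
          1     1     1     1     1     1     1     1     1     1     1     1     1     1     1     1     1     1     1
          2     1     1     2     2     3     3     4     4     5     5     6     6     7     7     8     8     9     9
          4     1     1     2     2     4     4     6     6     9     9    12    12    16    16    20    20    25    25
          5     1     1     2     2     4     5     7     8    11    13    17    19    24    27    33    37    44    49

13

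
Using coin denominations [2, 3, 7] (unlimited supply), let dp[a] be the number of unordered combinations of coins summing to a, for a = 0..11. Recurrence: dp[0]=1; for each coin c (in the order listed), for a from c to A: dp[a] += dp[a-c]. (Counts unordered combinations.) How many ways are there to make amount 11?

after  coin     0     1     2     3     4     5     6     7     8     9    10    11
          2     1     0     1     0     1     0     1     0     1     0     1     0
          3     1     0     1     1     1     1     2     1     2     2     2     2
          7     1     0     1     1     1     1     2     2     2     3     3     3

3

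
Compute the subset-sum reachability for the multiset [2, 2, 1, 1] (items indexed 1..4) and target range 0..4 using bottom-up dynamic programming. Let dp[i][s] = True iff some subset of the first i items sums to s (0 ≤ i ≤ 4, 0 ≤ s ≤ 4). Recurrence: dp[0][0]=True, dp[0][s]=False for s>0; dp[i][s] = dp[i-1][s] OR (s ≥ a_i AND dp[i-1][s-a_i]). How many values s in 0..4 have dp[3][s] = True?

i\s   0   1   2   3   4
  0   T   F   F   F   F
  1   T   F   T   F   F
  2   T   F   T   F   T
  3   T   T   T   T   T
  4   T   T   T   T   T

5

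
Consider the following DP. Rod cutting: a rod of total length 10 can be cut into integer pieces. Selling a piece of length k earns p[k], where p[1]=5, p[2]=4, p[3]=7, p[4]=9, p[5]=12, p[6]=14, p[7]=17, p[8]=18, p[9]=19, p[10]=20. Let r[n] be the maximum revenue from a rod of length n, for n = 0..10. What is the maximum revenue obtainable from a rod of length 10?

   n    0    1    2    3    4    5    6    7    8    9   10
r[n]    0    5   10   15   20   25   30   35   40   45   50

50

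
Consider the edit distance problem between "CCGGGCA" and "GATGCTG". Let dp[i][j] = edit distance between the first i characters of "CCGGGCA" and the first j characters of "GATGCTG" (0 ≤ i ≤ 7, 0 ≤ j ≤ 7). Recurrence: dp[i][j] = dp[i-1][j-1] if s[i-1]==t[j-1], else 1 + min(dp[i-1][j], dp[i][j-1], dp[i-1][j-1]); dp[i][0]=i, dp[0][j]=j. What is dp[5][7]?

5

   ''  G  A  T  G  C  T  G
''  0  1  2  3  4  5  6  7
 C  1  1  2  3  4  4  5  6
 C  2  2  2  3  4  4  5  6
 G  3  2  3  3  3  4  5  5
 G  4  3  3  4  3  4  5  5
 G  5  4  4  4  4  4  5  5
 C  6  5  5  5  5  4  5  6
 A  7  6  5  6  6  5  5  6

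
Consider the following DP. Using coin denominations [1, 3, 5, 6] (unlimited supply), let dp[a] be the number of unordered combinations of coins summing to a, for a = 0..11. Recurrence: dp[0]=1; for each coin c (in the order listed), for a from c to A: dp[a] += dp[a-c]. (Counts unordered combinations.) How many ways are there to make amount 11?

after  coin     0     1     2     3     4     5     6     7     8     9    10    11
          1     1     1     1     1     1     1     1     1     1     1     1     1
          3     1     1     1     2     2     2     3     3     3     4     4     4
          5     1     1     1     2     2     3     4     4     5     6     7     8
          6     1     1     1     2     2     3     5     5     6     8     9    11

11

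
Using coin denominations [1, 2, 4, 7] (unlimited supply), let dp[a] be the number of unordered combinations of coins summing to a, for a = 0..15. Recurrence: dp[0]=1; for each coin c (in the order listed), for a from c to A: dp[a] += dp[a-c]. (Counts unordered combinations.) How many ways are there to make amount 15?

after  coin     0     1     2     3     4     5     6     7     8     9    10    11    12    13    14    15
          1     1     1     1     1     1     1     1     1     1     1     1     1     1     1     1     1
          2     1     1     2     2     3     3     4     4     5     5     6     6     7     7     8     8
          4     1     1     2     2     4     4     6     6     9     9    12    12    16    16    20    20
          7     1     1     2     2     4     4     6     7    10    11    14    16    20    22    27    30

30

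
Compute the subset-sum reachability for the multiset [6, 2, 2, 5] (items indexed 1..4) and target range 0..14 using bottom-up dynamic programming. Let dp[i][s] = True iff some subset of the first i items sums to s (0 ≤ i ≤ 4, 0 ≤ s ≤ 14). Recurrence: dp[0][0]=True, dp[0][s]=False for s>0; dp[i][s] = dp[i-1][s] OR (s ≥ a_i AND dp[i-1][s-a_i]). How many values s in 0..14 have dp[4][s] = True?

11

i\s   0   1   2   3   4   5   6   7   8   9  10  11  12  13  14
  0   T   F   F   F   F   F   F   F   F   F   F   F   F   F   F
  1   T   F   F   F   F   F   T   F   F   F   F   F   F   F   F
  2   T   F   T   F   F   F   T   F   T   F   F   F   F   F   F
  3   T   F   T   F   T   F   T   F   T   F   T   F   F   F   F
  4   T   F   T   F   T   T   T   T   T   T   T   T   F   T   F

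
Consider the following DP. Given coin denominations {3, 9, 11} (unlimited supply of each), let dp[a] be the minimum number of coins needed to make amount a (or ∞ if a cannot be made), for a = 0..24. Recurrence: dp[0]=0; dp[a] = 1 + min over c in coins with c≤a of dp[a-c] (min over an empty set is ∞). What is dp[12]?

 a  0  1  2  3  4  5  6  7  8  9 10 11 12 13 14 15 16 17 18 19 20 21 22 23 24
dp  0  -  -  1  -  -  2  -  -  1  -  1  2  -  2  3  -  3  2  -  2  3  2  3  4
(- denotes ∞ / unreachable)

2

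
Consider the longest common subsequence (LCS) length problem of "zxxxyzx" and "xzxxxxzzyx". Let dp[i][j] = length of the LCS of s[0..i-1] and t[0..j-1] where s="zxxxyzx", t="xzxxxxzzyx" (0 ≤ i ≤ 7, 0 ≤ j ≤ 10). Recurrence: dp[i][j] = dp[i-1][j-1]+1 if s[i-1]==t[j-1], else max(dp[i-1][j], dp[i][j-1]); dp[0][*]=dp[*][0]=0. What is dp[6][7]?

   ''  x  z  x  x  x  x  z  z  y  x
''  0  0  0  0  0  0  0  0  0  0  0
 z  0  0  1  1  1  1  1  1  1  1  1
 x  0  1  1  2  2  2  2  2  2  2  2
 x  0  1  1  2  3  3  3  3  3  3  3
 x  0  1  1  2  3  4  4  4  4  4  4
 y  0  1  1  2  3  4  4  4  4  5  5
 z  0  1  2  2  3  4  4  5  5  5  5
 x  0  1  2  3  3  4  5  5  5  5  6

5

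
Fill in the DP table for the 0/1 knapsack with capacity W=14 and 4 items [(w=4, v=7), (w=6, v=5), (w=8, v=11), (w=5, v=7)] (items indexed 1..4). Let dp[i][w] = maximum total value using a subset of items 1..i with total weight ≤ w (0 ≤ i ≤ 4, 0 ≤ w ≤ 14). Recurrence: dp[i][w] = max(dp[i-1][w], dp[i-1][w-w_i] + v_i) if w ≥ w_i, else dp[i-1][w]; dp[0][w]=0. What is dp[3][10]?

12

i\w   0   1   2   3   4   5   6   7   8   9  10  11  12  13  14
  0   0   0   0   0   0   0   0   0   0   0   0   0   0   0   0
  1   0   0   0   0   7   7   7   7   7   7   7   7   7   7   7
  2   0   0   0   0   7   7   7   7   7   7  12  12  12  12  12
  3   0   0   0   0   7   7   7   7  11  11  12  12  18  18  18
  4   0   0   0   0   7   7   7   7  11  14  14  14  18  18  18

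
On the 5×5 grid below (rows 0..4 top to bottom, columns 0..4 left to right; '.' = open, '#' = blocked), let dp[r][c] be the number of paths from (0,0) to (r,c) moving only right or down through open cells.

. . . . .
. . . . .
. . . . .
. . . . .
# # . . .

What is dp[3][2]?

r\c   0   1   2   3   4
  0   1   1   1   1   1
  1   1   2   3   4   5
  2   1   3   6  10  15
  3   1   4  10  20  35
  4   0   0  10  30  65

10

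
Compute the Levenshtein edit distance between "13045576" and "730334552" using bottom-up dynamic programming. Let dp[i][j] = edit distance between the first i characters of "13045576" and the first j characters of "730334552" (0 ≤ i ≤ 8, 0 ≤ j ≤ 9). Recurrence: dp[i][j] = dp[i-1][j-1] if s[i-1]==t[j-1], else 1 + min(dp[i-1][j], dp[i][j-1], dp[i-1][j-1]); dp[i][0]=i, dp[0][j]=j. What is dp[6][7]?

4

   ''  7  3  0  3  3  4  5  5  2
''  0  1  2  3  4  5  6  7  8  9
 1  1  1  2  3  4  5  6  7  8  9
 3  2  2  1  2  3  4  5  6  7  8
 0  3  3  2  1  2  3  4  5  6  7
 4  4  4  3  2  2  3  3  4  5  6
 5  5  5  4  3  3  3  4  3  4  5
 5  6  6  5  4  4  4  4  4  3  4
 7  7  6  6  5  5  5  5  5  4  4
 6  8  7  7  6  6  6  6  6  5  5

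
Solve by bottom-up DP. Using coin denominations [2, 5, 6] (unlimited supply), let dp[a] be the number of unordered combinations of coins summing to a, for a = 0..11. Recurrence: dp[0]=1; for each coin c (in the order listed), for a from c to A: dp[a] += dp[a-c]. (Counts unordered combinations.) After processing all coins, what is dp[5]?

1

after  coin     0     1     2     3     4     5     6     7     8     9    10    11
          2     1     0     1     0     1     0     1     0     1     0     1     0
          5     1     0     1     0     1     1     1     1     1     1     2     1
          6     1     0     1     0     1     1     2     1     2     1     3     2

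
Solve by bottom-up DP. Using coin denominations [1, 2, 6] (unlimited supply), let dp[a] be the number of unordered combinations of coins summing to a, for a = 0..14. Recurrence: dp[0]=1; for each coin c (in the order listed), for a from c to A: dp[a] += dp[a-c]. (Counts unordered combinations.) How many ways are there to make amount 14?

15

after  coin     0     1     2     3     4     5     6     7     8     9    10    11    12    13    14
          1     1     1     1     1     1     1     1     1     1     1     1     1     1     1     1
          2     1     1     2     2     3     3     4     4     5     5     6     6     7     7     8
          6     1     1     2     2     3     3     5     5     7     7     9     9    12    12    15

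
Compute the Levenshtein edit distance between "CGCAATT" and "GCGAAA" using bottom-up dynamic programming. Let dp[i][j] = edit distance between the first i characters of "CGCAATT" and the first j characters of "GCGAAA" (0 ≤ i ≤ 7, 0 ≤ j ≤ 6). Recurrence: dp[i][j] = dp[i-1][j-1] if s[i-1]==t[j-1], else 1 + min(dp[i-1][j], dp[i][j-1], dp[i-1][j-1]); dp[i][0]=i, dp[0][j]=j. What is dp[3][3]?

   ''  G  C  G  A  A  A
''  0  1  2  3  4  5  6
 C  1  1  1  2  3  4  5
 G  2  1  2  1  2  3  4
 C  3  2  1  2  2  3  4
 A  4  3  2  2  2  2  3
 A  5  4  3  3  2  2  2
 T  6  5  4  4  3  3  3
 T  7  6  5  5  4  4  4

2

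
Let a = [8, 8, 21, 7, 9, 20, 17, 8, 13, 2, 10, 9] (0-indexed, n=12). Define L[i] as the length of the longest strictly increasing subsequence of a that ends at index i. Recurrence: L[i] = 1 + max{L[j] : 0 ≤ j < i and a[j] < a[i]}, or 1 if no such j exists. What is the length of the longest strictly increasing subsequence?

   i    0    1    2    3    4    5    6    7    8    9   10   11
a[i]    8    8   21    7    9   20   17    8   13    2   10    9
L[i]    1    1    2    1    2    3    3    2    3    1    3    3

3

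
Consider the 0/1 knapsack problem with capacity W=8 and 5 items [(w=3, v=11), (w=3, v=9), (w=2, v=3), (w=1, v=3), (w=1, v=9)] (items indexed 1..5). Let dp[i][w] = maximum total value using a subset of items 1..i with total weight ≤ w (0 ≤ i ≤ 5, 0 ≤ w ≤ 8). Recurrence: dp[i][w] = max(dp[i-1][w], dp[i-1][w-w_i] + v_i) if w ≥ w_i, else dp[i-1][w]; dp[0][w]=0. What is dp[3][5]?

i\w   0   1   2   3   4   5   6   7   8
  0   0   0   0   0   0   0   0   0   0
  1   0   0   0  11  11  11  11  11  11
  2   0   0   0  11  11  11  20  20  20
  3   0   0   3  11  11  14  20  20  23
  4   0   3   3  11  14  14  20  23  23
  5   0   9  12  12  20  23  23  29  32

14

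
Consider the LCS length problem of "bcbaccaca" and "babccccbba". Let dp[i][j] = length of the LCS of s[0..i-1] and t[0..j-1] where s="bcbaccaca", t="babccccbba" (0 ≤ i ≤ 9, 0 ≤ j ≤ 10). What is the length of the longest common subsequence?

6

   ''  b  a  b  c  c  c  c  b  b  a
''  0  0  0  0  0  0  0  0  0  0  0
 b  0  1  1  1  1  1  1  1  1  1  1
 c  0  1  1  1  2  2  2  2  2  2  2
 b  0  1  1  2  2  2  2  2  3  3  3
 a  0  1  2  2  2  2  2  2  3  3  4
 c  0  1  2  2  3  3  3  3  3  3  4
 c  0  1  2  2  3  4  4  4  4  4  4
 a  0  1  2  2  3  4  4  4  4  4  5
 c  0  1  2  2  3  4  5  5  5  5  5
 a  0  1  2  2  3  4  5  5  5  5  6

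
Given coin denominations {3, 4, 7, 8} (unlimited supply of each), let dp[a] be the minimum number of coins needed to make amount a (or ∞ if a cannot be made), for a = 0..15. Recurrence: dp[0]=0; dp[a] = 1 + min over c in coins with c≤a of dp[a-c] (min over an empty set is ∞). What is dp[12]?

 a  0  1  2  3  4  5  6  7  8  9 10 11 12 13 14 15
dp  0  -  -  1  1  -  2  1  1  3  2  2  2  3  2  2
(- denotes ∞ / unreachable)

2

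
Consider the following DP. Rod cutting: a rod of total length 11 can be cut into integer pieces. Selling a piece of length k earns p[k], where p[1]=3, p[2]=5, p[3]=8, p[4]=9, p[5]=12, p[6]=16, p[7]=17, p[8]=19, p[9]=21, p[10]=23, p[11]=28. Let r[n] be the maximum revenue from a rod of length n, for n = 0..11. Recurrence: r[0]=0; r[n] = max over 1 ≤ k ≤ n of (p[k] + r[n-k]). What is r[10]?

   n    0    1    2    3    4    5    6    7    8    9   10   11
r[n]    0    3    6    9   12   15   18   21   24   27   30   33

30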